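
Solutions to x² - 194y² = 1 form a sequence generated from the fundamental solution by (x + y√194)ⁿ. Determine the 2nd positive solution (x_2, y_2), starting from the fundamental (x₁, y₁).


Step 1: Find the fundamental solution (x₁, y₁) of x² - 194y² = 1.
  Expand √194 as a continued fraction. a₀ = ⌊√194⌋ = 13; iterate m_{k+1} = d_k·a_k − m_k, d_{k+1} = (194 − m_{k+1}²)/d_k, a_{k+1} = ⌊(a₀ + m_{k+1})/d_{k+1}⌋ (starting m₀ = 0, d₀ = 1), with convergents p_k = a_k·p_{k-1} + p_{k-2}, q_k = a_k·q_{k-1} + q_{k-2} (p₋₁ = 1, q₋₁ = 0):
  k = 0: a₀ = 13; p₀/q₀ = 13/1; p₀² − 194·q₀² = 169 − 194 = -25.
  k = 1: m = 13, d = 25, a = ⌊(13 + 13)/25⌋ = 1; p/q = (1·13 + 1)/(1·1 + 0) = 14/1; p² − 194·q² = 196 − 194 = 2.
  k = 2: m = 12, d = 2, a = ⌊(13 + 12)/2⌋ = 12; p/q = (12·14 + 13)/(12·1 + 1) = 181/13; p² − 194·q² = 32761 − 32786 = -25.
  k = 3: m = 12, d = 25, a = ⌊(13 + 12)/25⌋ = 1; p/q = (1·181 + 14)/(1·13 + 1) = 195/14; p² − 194·q² = 38025 − 38024 = 1.
  The first convergent with p² − 194·q² = 1 gives the fundamental solution (x₁, y₁) = (195, 14).
Step 2: Apply the recurrence (x_{n+1}, y_{n+1}) = (x₁x_n + 194y₁y_n, x₁y_n + y₁x_n) repeatedly.
  From (x_1, y_1) = (195, 14): x_2 = 195·195 + 194·14·14 = 76049; y_2 = 195·14 + 14·195 = 5460.
Step 3: Verify x_2² - 194·y_2² = 5783450401 - 5783450400 = 1 (should be 1). ✓

(x_1, y_1) = (195, 14); (x_2, y_2) = (76049, 5460).


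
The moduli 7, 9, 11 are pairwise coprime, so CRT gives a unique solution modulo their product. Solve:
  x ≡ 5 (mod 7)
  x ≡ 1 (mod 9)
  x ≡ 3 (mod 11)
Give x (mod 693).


Moduli 7, 9, 11 are pairwise coprime; by CRT there is a unique solution modulo M = 7 · 9 · 11 = 693.
Solve pairwise, accumulating the modulus:
  Start with x ≡ 5 (mod 7).
  Combine with x ≡ 1 (mod 9): since gcd(7, 9) = 1, we get a unique residue mod 63.
    Write x = 5 + 7·t and substitute into x ≡ 1 (mod 9): 7·t ≡ 1 − 5 = -4 (mod 9).
    Reduce coefficients mod 9: 7·t ≡ 5 (mod 9).
    The inverse of 7 mod 9 is 4 (since 7·4 = 28 = 3·9 + 1), so t ≡ 4·5 = 20 ≡ 2 (mod 9).
    Then x = 5 + 7·2 = 19, valid modulo lcm(7, 9) = 63: x ≡ 19 (mod 63).
  Combine with x ≡ 3 (mod 11): since gcd(63, 11) = 1, we get a unique residue mod 693.
    Write x = 19 + 63·t and substitute into x ≡ 3 (mod 11): 63·t ≡ 3 − 19 = -16 (mod 11).
    Reduce coefficients mod 11: 8·t ≡ 6 (mod 11).
    The inverse of 8 mod 11 is 7 (since 8·7 = 56 = 5·11 + 1), so t ≡ 7·6 = 42 ≡ 9 (mod 11).
    Then x = 19 + 63·9 = 586, valid modulo lcm(63, 11) = 693: x ≡ 586 (mod 693).
Verify: 586 mod 7 = 5 ✓, 586 mod 9 = 1 ✓, 586 mod 11 = 3 ✓.

x ≡ 586 (mod 693).


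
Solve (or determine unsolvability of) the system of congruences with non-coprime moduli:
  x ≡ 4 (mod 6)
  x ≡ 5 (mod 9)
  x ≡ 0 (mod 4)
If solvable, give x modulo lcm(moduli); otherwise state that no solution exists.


Moduli 6, 9, 4 are not pairwise coprime, so CRT works modulo lcm(m_i) when all pairwise compatibility conditions hold.
Pairwise compatibility: gcd(m_i, m_j) must divide a_i - a_j for every pair.
Merge one congruence at a time:
  Start: x ≡ 4 (mod 6).
  Combine with x ≡ 5 (mod 9): gcd(6, 9) = 3, and 5 - 4 = 1 is NOT divisible by 3.
    ⇒ system is inconsistent (no integer solution).

No solution (the system is inconsistent).


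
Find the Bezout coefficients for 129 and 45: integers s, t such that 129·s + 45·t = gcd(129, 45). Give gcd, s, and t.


Euclidean algorithm on (129, 45) — divide until remainder is 0:
  129 = 2 · 45 + 39
  45 = 1 · 39 + 6
  39 = 6 · 6 + 3
  6 = 2 · 3 + 0
gcd(129, 45) = 3.
Track Bezout coefficients alongside the remainders: start with r₀ = 129 = a·1 + b·0 (s = 1, t = 0) and r₁ = 45 = a·0 + b·1 (s = 0, t = 1); each new remainder r_{k+1} = r_{k-1} − q_k·r_k inherits s_{k+1} = s_{k-1} − q_k·s_k, t_{k+1} = t_{k-1} − q_k·t_k, so r_k = a·s_k + b·t_k at every step:
  q = 2: r = 39, s = 1 − 2·0 = 1, t = 0 − 2·1 = -2  (check: 129·1 + 45·(-2) = 39)
  q = 1: r = 6, s = 0 − 1·1 = -1, t = 1 − 1·(-2) = 3  (check: 129·(-1) + 45·3 = 6)
  q = 6: r = 3, s = 1 − 6·(-1) = 7, t = -2 − 6·3 = -20  (check: 129·7 + 45·(-20) = 3)
The row with r = 3 (the gcd) gives the Bezout coefficients s = 7, t = -20.
Result: 129 · (7) + 45 · (-20) = 3.

gcd(129, 45) = 3; s = 7, t = -20 (check: 129·7 + 45·(-20) = 3).


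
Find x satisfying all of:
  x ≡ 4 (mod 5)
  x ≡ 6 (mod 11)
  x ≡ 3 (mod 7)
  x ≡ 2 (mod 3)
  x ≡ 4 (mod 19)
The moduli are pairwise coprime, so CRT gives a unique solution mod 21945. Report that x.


Product of moduli M = 5 · 11 · 7 · 3 · 19 = 21945.
Merge one congruence at a time:
  Start: x ≡ 4 (mod 5).
  Combine with x ≡ 6 (mod 11); new modulus lcm = 55.
    Write x = 4 + 5·t and substitute into x ≡ 6 (mod 11): 5·t ≡ 6 − 4 = 2 (mod 11).
    The inverse of 5 mod 11 is 9 (since 5·9 = 45 = 4·11 + 1), so t ≡ 9·2 = 18 ≡ 7 (mod 11).
    Then x = 4 + 5·7 = 39, valid modulo lcm(5, 11) = 55: x ≡ 39 (mod 55).
  Combine with x ≡ 3 (mod 7); new modulus lcm = 385.
    Write x = 39 + 55·t and substitute into x ≡ 3 (mod 7): 55·t ≡ 3 − 39 = -36 (mod 7).
    Reduce coefficients mod 7: 6·t ≡ 6 (mod 7).
    The inverse of 6 mod 7 is 6 (since 6·6 = 36 = 5·7 + 1), so t ≡ 6·6 = 36 ≡ 1 (mod 7).
    Then x = 39 + 55·1 = 94, valid modulo lcm(55, 7) = 385: x ≡ 94 (mod 385).
  Combine with x ≡ 2 (mod 3); new modulus lcm = 1155.
    Write x = 94 + 385·t and substitute into x ≡ 2 (mod 3): 385·t ≡ 2 − 94 = -92 (mod 3).
    Reduce coefficients mod 3: 1·t ≡ 1 (mod 3).
    So t ≡ 1 (mod 3).
    Then x = 94 + 385·1 = 479, valid modulo lcm(385, 3) = 1155: x ≡ 479 (mod 1155).
  Combine with x ≡ 4 (mod 19); new modulus lcm = 21945.
    Write x = 479 + 1155·t and substitute into x ≡ 4 (mod 19): 1155·t ≡ 4 − 479 = -475 (mod 19).
    Reduce coefficients mod 19: 15·t ≡ 0 (mod 19).
    The inverse of 15 mod 19 is 14 (since 15·14 = 210 = 11·19 + 1), so t ≡ 14·0 = 0 ≡ 0 (mod 19).
    Then x = 479 + 1155·0 = 479, valid modulo lcm(1155, 19) = 21945: x ≡ 479 (mod 21945).
Verify against each original: 479 mod 5 = 4, 479 mod 11 = 6, 479 mod 7 = 3, 479 mod 3 = 2, 479 mod 19 = 4.

x ≡ 479 (mod 21945).


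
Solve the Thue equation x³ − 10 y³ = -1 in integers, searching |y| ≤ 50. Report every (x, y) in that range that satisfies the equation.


The equation is x³ - 10y³ = -1. For fixed y, x³ = 10·y³ − 1, so a solution requires the RHS to be a perfect cube.
Strategy: iterate y from -50 to 50, compute RHS = 10·y³ − 1, and check whether it is a (positive or negative) perfect cube.
Check small values of y:
  y = 0: RHS = -1 = (-1)³ ⇒ x = -1 works.
  y = 1: RHS = 9 is not a perfect cube.
  y = -1: RHS = -11 is not a perfect cube.
  y = 2: RHS = 79 is not a perfect cube.
  y = -2: RHS = -81 is not a perfect cube.
  y = 3: RHS = 269 is not a perfect cube.
  y = -3: RHS = -271 is not a perfect cube.
Continuing the search up to |y| = 50 finds no further solutions beyond those listed.
Collected solutions: (-1, 0).

Solutions (with |y| ≤ 50): (-1, 0).


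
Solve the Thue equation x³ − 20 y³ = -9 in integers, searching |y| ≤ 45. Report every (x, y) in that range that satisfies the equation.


The equation is x³ - 20y³ = -9. For fixed y, x³ = 20·y³ − 9, so a solution requires the RHS to be a perfect cube.
Strategy: iterate y from -45 to 45, compute RHS = 20·y³ − 9, and check whether it is a (positive or negative) perfect cube.
Check small values of y:
  y = 0: RHS = -9 is not a perfect cube.
  y = 1: RHS = 11 is not a perfect cube.
  y = -1: RHS = -29 is not a perfect cube.
  y = 2: RHS = 151 is not a perfect cube.
  y = -2: RHS = -169 is not a perfect cube.
  y = 3: RHS = 531 is not a perfect cube.
  y = -3: RHS = -549 is not a perfect cube.
Continuing the search up to |y| = 45 finds no solutions either.
No (x, y) in the scanned range satisfies the equation.

No integer solutions with |y| ≤ 45.


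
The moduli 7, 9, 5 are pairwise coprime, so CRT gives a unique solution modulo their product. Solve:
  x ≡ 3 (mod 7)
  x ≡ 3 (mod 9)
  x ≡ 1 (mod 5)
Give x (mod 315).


Moduli 7, 9, 5 are pairwise coprime; by CRT there is a unique solution modulo M = 7 · 9 · 5 = 315.
Solve pairwise, accumulating the modulus:
  Start with x ≡ 3 (mod 7).
  Combine with x ≡ 3 (mod 9): since gcd(7, 9) = 1, we get a unique residue mod 63.
    Write x = 3 + 7·t and substitute into x ≡ 3 (mod 9): 7·t ≡ 3 − 3 = 0 (mod 9).
    The inverse of 7 mod 9 is 4 (since 7·4 = 28 = 3·9 + 1), so t ≡ 4·0 = 0 ≡ 0 (mod 9).
    Then x = 3 + 7·0 = 3, valid modulo lcm(7, 9) = 63: x ≡ 3 (mod 63).
  Combine with x ≡ 1 (mod 5): since gcd(63, 5) = 1, we get a unique residue mod 315.
    Write x = 3 + 63·t and substitute into x ≡ 1 (mod 5): 63·t ≡ 1 − 3 = -2 (mod 5).
    Reduce coefficients mod 5: 3·t ≡ 3 (mod 5).
    The inverse of 3 mod 5 is 2 (since 3·2 = 6 = 1·5 + 1), so t ≡ 2·3 = 6 ≡ 1 (mod 5).
    Then x = 3 + 63·1 = 66, valid modulo lcm(63, 5) = 315: x ≡ 66 (mod 315).
Verify: 66 mod 7 = 3 ✓, 66 mod 9 = 3 ✓, 66 mod 5 = 1 ✓.

x ≡ 66 (mod 315).


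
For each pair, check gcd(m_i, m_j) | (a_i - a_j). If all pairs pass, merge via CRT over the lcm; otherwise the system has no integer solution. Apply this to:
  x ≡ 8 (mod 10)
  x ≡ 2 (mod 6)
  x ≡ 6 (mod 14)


Moduli 10, 6, 14 are not pairwise coprime, so CRT works modulo lcm(m_i) when all pairwise compatibility conditions hold.
Pairwise compatibility: gcd(m_i, m_j) must divide a_i - a_j for every pair.
Merge one congruence at a time:
  Start: x ≡ 8 (mod 10).
  Combine with x ≡ 2 (mod 6): gcd(10, 6) = 2; 2 - 8 = -6, which IS divisible by 2, so compatible.
    Write x = 8 + 10·t and substitute into x ≡ 2 (mod 6): 10·t ≡ 2 − 8 = -6 (mod 6).
    Divide the congruence (and modulus) by g = 2: 5·t ≡ -3 (mod 3).
    Reduce coefficients mod 3: 2·t ≡ 0 (mod 3).
    The inverse of 2 mod 3 is 2 (since 2·2 = 4 = 1·3 + 1), so t ≡ 2·0 = 0 ≡ 0 (mod 3).
    Then x = 8 + 10·0 = 8, valid modulo lcm(10, 6) = 30: x ≡ 8 (mod 30).
  Combine with x ≡ 6 (mod 14): gcd(30, 14) = 2; 6 - 8 = -2, which IS divisible by 2, so compatible.
    Write x = 8 + 30·t and substitute into x ≡ 6 (mod 14): 30·t ≡ 6 − 8 = -2 (mod 14).
    Divide the congruence (and modulus) by g = 2: 15·t ≡ -1 (mod 7).
    Reduce coefficients mod 7: 1·t ≡ 6 (mod 7).
    So t ≡ 6 (mod 7).
    Then x = 8 + 30·6 = 188, valid modulo lcm(30, 14) = 210: x ≡ 188 (mod 210).
Verify: 188 mod 10 = 8, 188 mod 6 = 2, 188 mod 14 = 6.

x ≡ 188 (mod 210).


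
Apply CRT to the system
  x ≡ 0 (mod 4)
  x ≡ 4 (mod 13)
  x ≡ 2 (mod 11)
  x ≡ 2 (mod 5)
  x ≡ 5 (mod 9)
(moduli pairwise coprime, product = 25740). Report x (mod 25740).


Product of moduli M = 4 · 13 · 11 · 5 · 9 = 25740.
Merge one congruence at a time:
  Start: x ≡ 0 (mod 4).
  Combine with x ≡ 4 (mod 13); new modulus lcm = 52.
    Write x = 0 + 4·t and substitute into x ≡ 4 (mod 13): 4·t ≡ 4 − 0 = 4 (mod 13).
    The inverse of 4 mod 13 is 10 (since 4·10 = 40 = 3·13 + 1), so t ≡ 10·4 = 40 ≡ 1 (mod 13).
    Then x = 0 + 4·1 = 4, valid modulo lcm(4, 13) = 52: x ≡ 4 (mod 52).
  Combine with x ≡ 2 (mod 11); new modulus lcm = 572.
    Write x = 4 + 52·t and substitute into x ≡ 2 (mod 11): 52·t ≡ 2 − 4 = -2 (mod 11).
    Reduce coefficients mod 11: 8·t ≡ 9 (mod 11).
    The inverse of 8 mod 11 is 7 (since 8·7 = 56 = 5·11 + 1), so t ≡ 7·9 = 63 ≡ 8 (mod 11).
    Then x = 4 + 52·8 = 420, valid modulo lcm(52, 11) = 572: x ≡ 420 (mod 572).
  Combine with x ≡ 2 (mod 5); new modulus lcm = 2860.
    Write x = 420 + 572·t and substitute into x ≡ 2 (mod 5): 572·t ≡ 2 − 420 = -418 (mod 5).
    Reduce coefficients mod 5: 2·t ≡ 2 (mod 5).
    The inverse of 2 mod 5 is 3 (since 2·3 = 6 = 1·5 + 1), so t ≡ 3·2 = 6 ≡ 1 (mod 5).
    Then x = 420 + 572·1 = 992, valid modulo lcm(572, 5) = 2860: x ≡ 992 (mod 2860).
  Combine with x ≡ 5 (mod 9); new modulus lcm = 25740.
    Write x = 992 + 2860·t and substitute into x ≡ 5 (mod 9): 2860·t ≡ 5 − 992 = -987 (mod 9).
    Reduce coefficients mod 9: 7·t ≡ 3 (mod 9).
    The inverse of 7 mod 9 is 4 (since 7·4 = 28 = 3·9 + 1), so t ≡ 4·3 = 12 ≡ 3 (mod 9).
    Then x = 992 + 2860·3 = 9572, valid modulo lcm(2860, 9) = 25740: x ≡ 9572 (mod 25740).
Verify against each original: 9572 mod 4 = 0, 9572 mod 13 = 4, 9572 mod 11 = 2, 9572 mod 5 = 2, 9572 mod 9 = 5.

x ≡ 9572 (mod 25740).


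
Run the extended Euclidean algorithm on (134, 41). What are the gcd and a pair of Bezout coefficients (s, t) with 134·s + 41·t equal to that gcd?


Euclidean algorithm on (134, 41) — divide until remainder is 0:
  134 = 3 · 41 + 11
  41 = 3 · 11 + 8
  11 = 1 · 8 + 3
  8 = 2 · 3 + 2
  3 = 1 · 2 + 1
  2 = 2 · 1 + 0
gcd(134, 41) = 1.
Track Bezout coefficients alongside the remainders: start with r₀ = 134 = a·1 + b·0 (s = 1, t = 0) and r₁ = 41 = a·0 + b·1 (s = 0, t = 1); each new remainder r_{k+1} = r_{k-1} − q_k·r_k inherits s_{k+1} = s_{k-1} − q_k·s_k, t_{k+1} = t_{k-1} − q_k·t_k, so r_k = a·s_k + b·t_k at every step:
  q = 3: r = 11, s = 1 − 3·0 = 1, t = 0 − 3·1 = -3  (check: 134·1 + 41·(-3) = 11)
  q = 3: r = 8, s = 0 − 3·1 = -3, t = 1 − 3·(-3) = 10  (check: 134·(-3) + 41·10 = 8)
  q = 1: r = 3, s = 1 − 1·(-3) = 4, t = -3 − 1·10 = -13  (check: 134·4 + 41·(-13) = 3)
  q = 2: r = 2, s = -3 − 2·4 = -11, t = 10 − 2·(-13) = 36  (check: 134·(-11) + 41·36 = 2)
  q = 1: r = 1, s = 4 − 1·(-11) = 15, t = -13 − 1·36 = -49  (check: 134·15 + 41·(-49) = 1)
The row with r = 1 (the gcd) gives the Bezout coefficients s = 15, t = -49.
Result: 134 · (15) + 41 · (-49) = 1.

gcd(134, 41) = 1; s = 15, t = -49 (check: 134·15 + 41·(-49) = 1).


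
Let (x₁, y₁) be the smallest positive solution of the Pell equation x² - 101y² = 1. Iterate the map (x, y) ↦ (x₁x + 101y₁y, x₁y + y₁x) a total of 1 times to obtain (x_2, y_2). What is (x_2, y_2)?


Step 1: Find the fundamental solution (x₁, y₁) of x² - 101y² = 1.
  Expand √101 as a continued fraction. a₀ = ⌊√101⌋ = 10; iterate m_{k+1} = d_k·a_k − m_k, d_{k+1} = (101 − m_{k+1}²)/d_k, a_{k+1} = ⌊(a₀ + m_{k+1})/d_{k+1}⌋ (starting m₀ = 0, d₀ = 1), with convergents p_k = a_k·p_{k-1} + p_{k-2}, q_k = a_k·q_{k-1} + q_{k-2} (p₋₁ = 1, q₋₁ = 0):
  k = 0: a₀ = 10; p₀/q₀ = 10/1; p₀² − 101·q₀² = 100 − 101 = -1.
  k = 1: m = 10, d = 1, a = ⌊(10 + 10)/1⌋ = 20; p/q = (20·10 + 1)/(20·1 + 0) = 201/20; p² − 101·q² = 40401 − 40400 = 1.
  The first convergent with p² − 101·q² = 1 gives the fundamental solution (x₁, y₁) = (201, 20).
Step 2: Apply the recurrence (x_{n+1}, y_{n+1}) = (x₁x_n + 101y₁y_n, x₁y_n + y₁x_n) repeatedly.
  From (x_1, y_1) = (201, 20): x_2 = 201·201 + 101·20·20 = 80801; y_2 = 201·20 + 20·201 = 8040.
Step 3: Verify x_2² - 101·y_2² = 6528801601 - 6528801600 = 1 (should be 1). ✓

(x_1, y_1) = (201, 20); (x_2, y_2) = (80801, 8040).


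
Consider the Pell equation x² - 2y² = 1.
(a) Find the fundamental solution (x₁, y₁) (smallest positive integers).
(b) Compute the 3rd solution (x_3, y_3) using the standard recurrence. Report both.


Step 1: Find the fundamental solution (x₁, y₁) of x² - 2y² = 1.
  Expand √2 as a continued fraction. a₀ = ⌊√2⌋ = 1; iterate m_{k+1} = d_k·a_k − m_k, d_{k+1} = (2 − m_{k+1}²)/d_k, a_{k+1} = ⌊(a₀ + m_{k+1})/d_{k+1}⌋ (starting m₀ = 0, d₀ = 1), with convergents p_k = a_k·p_{k-1} + p_{k-2}, q_k = a_k·q_{k-1} + q_{k-2} (p₋₁ = 1, q₋₁ = 0):
  k = 0: a₀ = 1; p₀/q₀ = 1/1; p₀² − 2·q₀² = 1 − 2 = -1.
  k = 1: m = 1, d = 1, a = ⌊(1 + 1)/1⌋ = 2; p/q = (2·1 + 1)/(2·1 + 0) = 3/2; p² − 2·q² = 9 − 8 = 1.
  The first convergent with p² − 2·q² = 1 gives the fundamental solution (x₁, y₁) = (3, 2).
Step 2: Apply the recurrence (x_{n+1}, y_{n+1}) = (x₁x_n + 2y₁y_n, x₁y_n + y₁x_n) repeatedly.
  From (x_1, y_1) = (3, 2): x_2 = 3·3 + 2·2·2 = 17; y_2 = 3·2 + 2·3 = 12.
  From (x_2, y_2) = (17, 12): x_3 = 3·17 + 2·2·12 = 99; y_3 = 3·12 + 2·17 = 70.
Step 3: Verify x_3² - 2·y_3² = 9801 - 9800 = 1 (should be 1). ✓

(x_1, y_1) = (3, 2); (x_3, y_3) = (99, 70).


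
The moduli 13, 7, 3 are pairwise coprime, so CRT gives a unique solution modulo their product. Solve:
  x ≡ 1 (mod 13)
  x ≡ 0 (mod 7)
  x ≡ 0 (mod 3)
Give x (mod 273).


Moduli 13, 7, 3 are pairwise coprime; by CRT there is a unique solution modulo M = 13 · 7 · 3 = 273.
Solve pairwise, accumulating the modulus:
  Start with x ≡ 1 (mod 13).
  Combine with x ≡ 0 (mod 7): since gcd(13, 7) = 1, we get a unique residue mod 91.
    Write x = 1 + 13·t and substitute into x ≡ 0 (mod 7): 13·t ≡ 0 − 1 = -1 (mod 7).
    Reduce coefficients mod 7: 6·t ≡ 6 (mod 7).
    The inverse of 6 mod 7 is 6 (since 6·6 = 36 = 5·7 + 1), so t ≡ 6·6 = 36 ≡ 1 (mod 7).
    Then x = 1 + 13·1 = 14, valid modulo lcm(13, 7) = 91: x ≡ 14 (mod 91).
  Combine with x ≡ 0 (mod 3): since gcd(91, 3) = 1, we get a unique residue mod 273.
    Write x = 14 + 91·t and substitute into x ≡ 0 (mod 3): 91·t ≡ 0 − 14 = -14 (mod 3).
    Reduce coefficients mod 3: 1·t ≡ 1 (mod 3).
    So t ≡ 1 (mod 3).
    Then x = 14 + 91·1 = 105, valid modulo lcm(91, 3) = 273: x ≡ 105 (mod 273).
Verify: 105 mod 13 = 1 ✓, 105 mod 7 = 0 ✓, 105 mod 3 = 0 ✓.

x ≡ 105 (mod 273).


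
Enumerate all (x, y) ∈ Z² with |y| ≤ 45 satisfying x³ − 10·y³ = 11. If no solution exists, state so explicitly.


The equation is x³ - 10y³ = 11. For fixed y, x³ = 10·y³ + 11, so a solution requires the RHS to be a perfect cube.
Strategy: iterate y from -45 to 45, compute RHS = 10·y³ + 11, and check whether it is a (positive or negative) perfect cube.
Check small values of y:
  y = 0: RHS = 11 is not a perfect cube.
  y = 1: RHS = 21 is not a perfect cube.
  y = -1: RHS = 1 = (1)³ ⇒ x = 1 works.
  y = 2: RHS = 91 is not a perfect cube.
  y = -2: RHS = -69 is not a perfect cube.
  y = 3: RHS = 281 is not a perfect cube.
  y = -3: RHS = -259 is not a perfect cube.
Continuing the search up to |y| = 45 finds no further solutions beyond those listed.
Collected solutions: (1, -1).

Solutions (with |y| ≤ 45): (1, -1).


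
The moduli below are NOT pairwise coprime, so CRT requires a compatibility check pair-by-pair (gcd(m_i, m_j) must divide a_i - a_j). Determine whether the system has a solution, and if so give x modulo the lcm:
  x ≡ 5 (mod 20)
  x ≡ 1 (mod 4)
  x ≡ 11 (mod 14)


Moduli 20, 4, 14 are not pairwise coprime, so CRT works modulo lcm(m_i) when all pairwise compatibility conditions hold.
Pairwise compatibility: gcd(m_i, m_j) must divide a_i - a_j for every pair.
Merge one congruence at a time:
  Start: x ≡ 5 (mod 20).
  Combine with x ≡ 1 (mod 4): gcd(20, 4) = 4; 1 - 5 = -4, which IS divisible by 4, so compatible.
    Write x = 5 + 20·t and substitute into x ≡ 1 (mod 4): 20·t ≡ 1 − 5 = -4 (mod 4).
    Divide the congruence (and modulus) by g = 4: 5·t ≡ -1 (mod 1).
    Modulo 1 every t works; take t = 0.
    Then x = 5 + 20·0 = 5, valid modulo lcm(20, 4) = 20: x ≡ 5 (mod 20).
  Combine with x ≡ 11 (mod 14): gcd(20, 14) = 2; 11 - 5 = 6, which IS divisible by 2, so compatible.
    Write x = 5 + 20·t and substitute into x ≡ 11 (mod 14): 20·t ≡ 11 − 5 = 6 (mod 14).
    Divide the congruence (and modulus) by g = 2: 10·t ≡ 3 (mod 7).
    Reduce coefficients mod 7: 3·t ≡ 3 (mod 7).
    The inverse of 3 mod 7 is 5 (since 3·5 = 15 = 2·7 + 1), so t ≡ 5·3 = 15 ≡ 1 (mod 7).
    Then x = 5 + 20·1 = 25, valid modulo lcm(20, 14) = 140: x ≡ 25 (mod 140).
Verify: 25 mod 20 = 5, 25 mod 4 = 1, 25 mod 14 = 11.

x ≡ 25 (mod 140).


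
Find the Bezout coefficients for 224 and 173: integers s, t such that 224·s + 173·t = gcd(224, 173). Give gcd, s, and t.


Euclidean algorithm on (224, 173) — divide until remainder is 0:
  224 = 1 · 173 + 51
  173 = 3 · 51 + 20
  51 = 2 · 20 + 11
  20 = 1 · 11 + 9
  11 = 1 · 9 + 2
  9 = 4 · 2 + 1
  2 = 2 · 1 + 0
gcd(224, 173) = 1.
Track Bezout coefficients alongside the remainders: start with r₀ = 224 = a·1 + b·0 (s = 1, t = 0) and r₁ = 173 = a·0 + b·1 (s = 0, t = 1); each new remainder r_{k+1} = r_{k-1} − q_k·r_k inherits s_{k+1} = s_{k-1} − q_k·s_k, t_{k+1} = t_{k-1} − q_k·t_k, so r_k = a·s_k + b·t_k at every step:
  q = 1: r = 51, s = 1 − 1·0 = 1, t = 0 − 1·1 = -1  (check: 224·1 + 173·(-1) = 51)
  q = 3: r = 20, s = 0 − 3·1 = -3, t = 1 − 3·(-1) = 4  (check: 224·(-3) + 173·4 = 20)
  q = 2: r = 11, s = 1 − 2·(-3) = 7, t = -1 − 2·4 = -9  (check: 224·7 + 173·(-9) = 11)
  q = 1: r = 9, s = -3 − 1·7 = -10, t = 4 − 1·(-9) = 13  (check: 224·(-10) + 173·13 = 9)
  q = 1: r = 2, s = 7 − 1·(-10) = 17, t = -9 − 1·13 = -22  (check: 224·17 + 173·(-22) = 2)
  q = 4: r = 1, s = -10 − 4·17 = -78, t = 13 − 4·(-22) = 101  (check: 224·(-78) + 173·101 = 1)
The row with r = 1 (the gcd) gives the Bezout coefficients s = -78, t = 101.
Result: 224 · (-78) + 173 · (101) = 1.

gcd(224, 173) = 1; s = -78, t = 101 (check: 224·(-78) + 173·101 = 1).


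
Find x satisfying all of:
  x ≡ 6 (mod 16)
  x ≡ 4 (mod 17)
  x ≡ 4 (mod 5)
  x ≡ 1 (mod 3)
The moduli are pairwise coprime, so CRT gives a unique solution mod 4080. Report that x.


Product of moduli M = 16 · 17 · 5 · 3 = 4080.
Merge one congruence at a time:
  Start: x ≡ 6 (mod 16).
  Combine with x ≡ 4 (mod 17); new modulus lcm = 272.
    Write x = 6 + 16·t and substitute into x ≡ 4 (mod 17): 16·t ≡ 4 − 6 = -2 (mod 17).
    Reduce coefficients mod 17: 16·t ≡ 15 (mod 17).
    The inverse of 16 mod 17 is 16 (since 16·16 = 256 = 15·17 + 1), so t ≡ 16·15 = 240 ≡ 2 (mod 17).
    Then x = 6 + 16·2 = 38, valid modulo lcm(16, 17) = 272: x ≡ 38 (mod 272).
  Combine with x ≡ 4 (mod 5); new modulus lcm = 1360.
    Write x = 38 + 272·t and substitute into x ≡ 4 (mod 5): 272·t ≡ 4 − 38 = -34 (mod 5).
    Reduce coefficients mod 5: 2·t ≡ 1 (mod 5).
    The inverse of 2 mod 5 is 3 (since 2·3 = 6 = 1·5 + 1), so t ≡ 3·1 = 3 ≡ 3 (mod 5).
    Then x = 38 + 272·3 = 854, valid modulo lcm(272, 5) = 1360: x ≡ 854 (mod 1360).
  Combine with x ≡ 1 (mod 3); new modulus lcm = 4080.
    Write x = 854 + 1360·t and substitute into x ≡ 1 (mod 3): 1360·t ≡ 1 − 854 = -853 (mod 3).
    Reduce coefficients mod 3: 1·t ≡ 2 (mod 3).
    So t ≡ 2 (mod 3).
    Then x = 854 + 1360·2 = 3574, valid modulo lcm(1360, 3) = 4080: x ≡ 3574 (mod 4080).
Verify against each original: 3574 mod 16 = 6, 3574 mod 17 = 4, 3574 mod 5 = 4, 3574 mod 3 = 1.

x ≡ 3574 (mod 4080).


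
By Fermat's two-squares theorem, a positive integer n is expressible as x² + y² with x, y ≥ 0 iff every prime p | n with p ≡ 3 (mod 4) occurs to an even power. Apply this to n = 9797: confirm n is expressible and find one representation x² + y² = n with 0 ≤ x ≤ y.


Step 1: Factor n = 9797 = 97 · 101.
Step 2: Check the mod-4 condition on each prime factor: 97 ≡ 1 (mod 4), exponent 1; 101 ≡ 1 (mod 4), exponent 1.
All primes ≡ 3 (mod 4) appear to even exponent (or don't appear), so by the two-squares theorem n IS expressible as a sum of two squares.
Step 3: Build a representation. Here n = 97 · 101 is a product of primes ≡ 1 (mod 4). Each prime p ≡ 1 (mod 4) is itself a sum of two squares; find a² by testing p − a² for a perfect square:
  97: 97 − 1² = 96, 97 − 2² = 93, 97 − 3² = 88, 97 − 4² = 81 = 9² ⇒ 97 = 4² + 9².
  101: 101 − 1² = 100 = 10² ⇒ 101 = 1² + 10².
  Combine using the Brahmagupta–Fibonacci identity (a² + b²)(c² + d²) = (ac − bd)² + (ad + bc)² = (ac + bd)² + (ad − bc)²:
  97 · 101 = 9797: from (4² + 9²)(1² + 10²), take (4·1 − 9·10, 4·10 + 9·1) = (4 − 90, 40 + 9) = (-86, 49); dropping signs (only squares matter) gives (86, 49); check 86² + 49² = 7396 + 2401 = 9797 ✓.
Step 4: Order so x ≤ y and verify: 49² + 86² = 2401 + 7396 = 9797 = n. ✓

n = 9797 = 49² + 86² (one valid representation with x ≤ y).


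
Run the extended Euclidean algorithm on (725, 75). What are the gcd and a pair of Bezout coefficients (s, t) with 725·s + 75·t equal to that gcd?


Euclidean algorithm on (725, 75) — divide until remainder is 0:
  725 = 9 · 75 + 50
  75 = 1 · 50 + 25
  50 = 2 · 25 + 0
gcd(725, 75) = 25.
Track Bezout coefficients alongside the remainders: start with r₀ = 725 = a·1 + b·0 (s = 1, t = 0) and r₁ = 75 = a·0 + b·1 (s = 0, t = 1); each new remainder r_{k+1} = r_{k-1} − q_k·r_k inherits s_{k+1} = s_{k-1} − q_k·s_k, t_{k+1} = t_{k-1} − q_k·t_k, so r_k = a·s_k + b·t_k at every step:
  q = 9: r = 50, s = 1 − 9·0 = 1, t = 0 − 9·1 = -9  (check: 725·1 + 75·(-9) = 50)
  q = 1: r = 25, s = 0 − 1·1 = -1, t = 1 − 1·(-9) = 10  (check: 725·(-1) + 75·10 = 25)
The row with r = 25 (the gcd) gives the Bezout coefficients s = -1, t = 10.
Result: 725 · (-1) + 75 · (10) = 25.

gcd(725, 75) = 25; s = -1, t = 10 (check: 725·(-1) + 75·10 = 25).


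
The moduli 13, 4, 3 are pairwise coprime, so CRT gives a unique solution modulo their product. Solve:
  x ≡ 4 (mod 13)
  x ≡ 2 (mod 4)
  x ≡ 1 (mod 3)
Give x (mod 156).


Moduli 13, 4, 3 are pairwise coprime; by CRT there is a unique solution modulo M = 13 · 4 · 3 = 156.
Solve pairwise, accumulating the modulus:
  Start with x ≡ 4 (mod 13).
  Combine with x ≡ 2 (mod 4): since gcd(13, 4) = 1, we get a unique residue mod 52.
    Write x = 4 + 13·t and substitute into x ≡ 2 (mod 4): 13·t ≡ 2 − 4 = -2 (mod 4).
    Reduce coefficients mod 4: 1·t ≡ 2 (mod 4).
    So t ≡ 2 (mod 4).
    Then x = 4 + 13·2 = 30, valid modulo lcm(13, 4) = 52: x ≡ 30 (mod 52).
  Combine with x ≡ 1 (mod 3): since gcd(52, 3) = 1, we get a unique residue mod 156.
    Write x = 30 + 52·t and substitute into x ≡ 1 (mod 3): 52·t ≡ 1 − 30 = -29 (mod 3).
    Reduce coefficients mod 3: 1·t ≡ 1 (mod 3).
    So t ≡ 1 (mod 3).
    Then x = 30 + 52·1 = 82, valid modulo lcm(52, 3) = 156: x ≡ 82 (mod 156).
Verify: 82 mod 13 = 4 ✓, 82 mod 4 = 2 ✓, 82 mod 3 = 1 ✓.

x ≡ 82 (mod 156).


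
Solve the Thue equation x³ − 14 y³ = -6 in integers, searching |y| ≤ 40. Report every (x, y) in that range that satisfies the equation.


The equation is x³ - 14y³ = -6. For fixed y, x³ = 14·y³ − 6, so a solution requires the RHS to be a perfect cube.
Strategy: iterate y from -40 to 40, compute RHS = 14·y³ − 6, and check whether it is a (positive or negative) perfect cube.
Check small values of y:
  y = 0: RHS = -6 is not a perfect cube.
  y = 1: RHS = 8 = (2)³ ⇒ x = 2 works.
  y = -1: RHS = -20 is not a perfect cube.
  y = 2: RHS = 106 is not a perfect cube.
  y = -2: RHS = -118 is not a perfect cube.
  y = 3: RHS = 372 is not a perfect cube.
  y = -3: RHS = -384 is not a perfect cube.
Continuing the search up to |y| = 40 finds no further solutions beyond those listed.
Collected solutions: (2, 1).

Solutions (with |y| ≤ 40): (2, 1).


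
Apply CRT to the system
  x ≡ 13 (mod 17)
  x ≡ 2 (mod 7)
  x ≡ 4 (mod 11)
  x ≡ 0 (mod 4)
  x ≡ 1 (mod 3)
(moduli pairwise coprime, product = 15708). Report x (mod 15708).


Product of moduli M = 17 · 7 · 11 · 4 · 3 = 15708.
Merge one congruence at a time:
  Start: x ≡ 13 (mod 17).
  Combine with x ≡ 2 (mod 7); new modulus lcm = 119.
    Write x = 13 + 17·t and substitute into x ≡ 2 (mod 7): 17·t ≡ 2 − 13 = -11 (mod 7).
    Reduce coefficients mod 7: 3·t ≡ 3 (mod 7).
    The inverse of 3 mod 7 is 5 (since 3·5 = 15 = 2·7 + 1), so t ≡ 5·3 = 15 ≡ 1 (mod 7).
    Then x = 13 + 17·1 = 30, valid modulo lcm(17, 7) = 119: x ≡ 30 (mod 119).
  Combine with x ≡ 4 (mod 11); new modulus lcm = 1309.
    Write x = 30 + 119·t and substitute into x ≡ 4 (mod 11): 119·t ≡ 4 − 30 = -26 (mod 11).
    Reduce coefficients mod 11: 9·t ≡ 7 (mod 11).
    The inverse of 9 mod 11 is 5 (since 9·5 = 45 = 4·11 + 1), so t ≡ 5·7 = 35 ≡ 2 (mod 11).
    Then x = 30 + 119·2 = 268, valid modulo lcm(119, 11) = 1309: x ≡ 268 (mod 1309).
  Combine with x ≡ 0 (mod 4); new modulus lcm = 5236.
    Write x = 268 + 1309·t and substitute into x ≡ 0 (mod 4): 1309·t ≡ 0 − 268 = -268 (mod 4).
    Reduce coefficients mod 4: 1·t ≡ 0 (mod 4).
    So t ≡ 0 (mod 4).
    Then x = 268 + 1309·0 = 268, valid modulo lcm(1309, 4) = 5236: x ≡ 268 (mod 5236).
  Combine with x ≡ 1 (mod 3); new modulus lcm = 15708.
    Write x = 268 + 5236·t and substitute into x ≡ 1 (mod 3): 5236·t ≡ 1 − 268 = -267 (mod 3).
    Reduce coefficients mod 3: 1·t ≡ 0 (mod 3).
    So t ≡ 0 (mod 3).
    Then x = 268 + 5236·0 = 268, valid modulo lcm(5236, 3) = 15708: x ≡ 268 (mod 15708).
Verify against each original: 268 mod 17 = 13, 268 mod 7 = 2, 268 mod 11 = 4, 268 mod 4 = 0, 268 mod 3 = 1.

x ≡ 268 (mod 15708).


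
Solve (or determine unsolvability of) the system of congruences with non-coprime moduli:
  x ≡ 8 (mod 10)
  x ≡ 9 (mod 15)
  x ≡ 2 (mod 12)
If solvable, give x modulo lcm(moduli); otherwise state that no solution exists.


Moduli 10, 15, 12 are not pairwise coprime, so CRT works modulo lcm(m_i) when all pairwise compatibility conditions hold.
Pairwise compatibility: gcd(m_i, m_j) must divide a_i - a_j for every pair.
Merge one congruence at a time:
  Start: x ≡ 8 (mod 10).
  Combine with x ≡ 9 (mod 15): gcd(10, 15) = 5, and 9 - 8 = 1 is NOT divisible by 5.
    ⇒ system is inconsistent (no integer solution).

No solution (the system is inconsistent).


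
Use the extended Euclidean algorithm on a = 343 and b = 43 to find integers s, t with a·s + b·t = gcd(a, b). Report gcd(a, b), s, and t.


Euclidean algorithm on (343, 43) — divide until remainder is 0:
  343 = 7 · 43 + 42
  43 = 1 · 42 + 1
  42 = 42 · 1 + 0
gcd(343, 43) = 1.
Track Bezout coefficients alongside the remainders: start with r₀ = 343 = a·1 + b·0 (s = 1, t = 0) and r₁ = 43 = a·0 + b·1 (s = 0, t = 1); each new remainder r_{k+1} = r_{k-1} − q_k·r_k inherits s_{k+1} = s_{k-1} − q_k·s_k, t_{k+1} = t_{k-1} − q_k·t_k, so r_k = a·s_k + b·t_k at every step:
  q = 7: r = 42, s = 1 − 7·0 = 1, t = 0 − 7·1 = -7  (check: 343·1 + 43·(-7) = 42)
  q = 1: r = 1, s = 0 − 1·1 = -1, t = 1 − 1·(-7) = 8  (check: 343·(-1) + 43·8 = 1)
The row with r = 1 (the gcd) gives the Bezout coefficients s = -1, t = 8.
Result: 343 · (-1) + 43 · (8) = 1.

gcd(343, 43) = 1; s = -1, t = 8 (check: 343·(-1) + 43·8 = 1).


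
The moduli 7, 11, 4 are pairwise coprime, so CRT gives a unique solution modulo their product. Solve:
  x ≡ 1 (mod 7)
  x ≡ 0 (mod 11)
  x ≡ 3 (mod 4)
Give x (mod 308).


Moduli 7, 11, 4 are pairwise coprime; by CRT there is a unique solution modulo M = 7 · 11 · 4 = 308.
Solve pairwise, accumulating the modulus:
  Start with x ≡ 1 (mod 7).
  Combine with x ≡ 0 (mod 11): since gcd(7, 11) = 1, we get a unique residue mod 77.
    Write x = 1 + 7·t and substitute into x ≡ 0 (mod 11): 7·t ≡ 0 − 1 = -1 (mod 11).
    Reduce coefficients mod 11: 7·t ≡ 10 (mod 11).
    The inverse of 7 mod 11 is 8 (since 7·8 = 56 = 5·11 + 1), so t ≡ 8·10 = 80 ≡ 3 (mod 11).
    Then x = 1 + 7·3 = 22, valid modulo lcm(7, 11) = 77: x ≡ 22 (mod 77).
  Combine with x ≡ 3 (mod 4): since gcd(77, 4) = 1, we get a unique residue mod 308.
    Write x = 22 + 77·t and substitute into x ≡ 3 (mod 4): 77·t ≡ 3 − 22 = -19 (mod 4).
    Reduce coefficients mod 4: 1·t ≡ 1 (mod 4).
    So t ≡ 1 (mod 4).
    Then x = 22 + 77·1 = 99, valid modulo lcm(77, 4) = 308: x ≡ 99 (mod 308).
Verify: 99 mod 7 = 1 ✓, 99 mod 11 = 0 ✓, 99 mod 4 = 3 ✓.

x ≡ 99 (mod 308).


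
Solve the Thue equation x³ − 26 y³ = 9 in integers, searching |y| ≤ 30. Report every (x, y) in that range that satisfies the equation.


The equation is x³ - 26y³ = 9. For fixed y, x³ = 26·y³ + 9, so a solution requires the RHS to be a perfect cube.
Strategy: iterate y from -30 to 30, compute RHS = 26·y³ + 9, and check whether it is a (positive or negative) perfect cube.
Check small values of y:
  y = 0: RHS = 9 is not a perfect cube.
  y = 1: RHS = 35 is not a perfect cube.
  y = -1: RHS = -17 is not a perfect cube.
  y = 2: RHS = 217 is not a perfect cube.
  y = -2: RHS = -199 is not a perfect cube.
  y = 3: RHS = 711 is not a perfect cube.
  y = -3: RHS = -693 is not a perfect cube.
Continuing the search up to |y| = 30 finds no solutions either.
No (x, y) in the scanned range satisfies the equation.

No integer solutions with |y| ≤ 30.


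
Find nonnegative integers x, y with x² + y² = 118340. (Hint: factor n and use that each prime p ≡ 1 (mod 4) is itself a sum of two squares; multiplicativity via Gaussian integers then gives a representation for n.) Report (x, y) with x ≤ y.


Step 1: Factor n = 118340 = 2^2 · 5 · 61 · 97.
Step 2: Check the mod-4 condition on each prime factor: 2 = 2 (special); 5 ≡ 1 (mod 4), exponent 1; 61 ≡ 1 (mod 4), exponent 1; 97 ≡ 1 (mod 4), exponent 1.
All primes ≡ 3 (mod 4) appear to even exponent (or don't appear), so by the two-squares theorem n IS expressible as a sum of two squares.
Step 3: Build a representation. Group n = k² · m with k = 2 and m = 5 · 61 · 97 = 29585 (a product of primes ≡ 1 (mod 4)); a representation of m scales to one of n via (k·x)² + (k·y)² = k²(x² + y²). Each prime p ≡ 1 (mod 4) is itself a sum of two squares; find a² by testing p − a² for a perfect square:
  5: 5 − 1² = 4 = 2² ⇒ 5 = 1² + 2².
  61: 61 − 1² = 60, 61 − 2² = 57, 61 − 3² = 52, 61 − 4² = 45, 61 − 5² = 36 = 6² ⇒ 61 = 5² + 6².
  97: 97 − 1² = 96, 97 − 2² = 93, 97 − 3² = 88, 97 − 4² = 81 = 9² ⇒ 97 = 4² + 9².
  Combine using the Brahmagupta–Fibonacci identity (a² + b²)(c² + d²) = (ac − bd)² + (ad + bc)² = (ac + bd)² + (ad − bc)²:
  5 · 61 = 305: from (1² + 2²)(5² + 6²), take (1·5 − 2·6, 1·6 + 2·5) = (5 − 12, 6 + 10) = (-7, 16); dropping signs (only squares matter) gives (7, 16); check 7² + 16² = 49 + 256 = 305 ✓.
  305 · 97 = 29585: from (7² + 16²)(4² + 9²), take (7·4 − 16·9, 7·9 + 16·4) = (28 − 144, 63 + 64) = (-116, 127); dropping signs (only squares matter) gives (116, 127); check 116² + 127² = 13456 + 16129 = 29585 ✓.
  Scale by k = 2: (2·116, 2·127) = (232, 254).
Step 4: Order so x ≤ y and verify: 232² + 254² = 53824 + 64516 = 118340 = n. ✓

n = 118340 = 232² + 254² (one valid representation with x ≤ y).


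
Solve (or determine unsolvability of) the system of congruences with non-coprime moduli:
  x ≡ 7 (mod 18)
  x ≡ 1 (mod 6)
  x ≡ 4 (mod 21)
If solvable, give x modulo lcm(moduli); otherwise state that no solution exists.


Moduli 18, 6, 21 are not pairwise coprime, so CRT works modulo lcm(m_i) when all pairwise compatibility conditions hold.
Pairwise compatibility: gcd(m_i, m_j) must divide a_i - a_j for every pair.
Merge one congruence at a time:
  Start: x ≡ 7 (mod 18).
  Combine with x ≡ 1 (mod 6): gcd(18, 6) = 6; 1 - 7 = -6, which IS divisible by 6, so compatible.
    Write x = 7 + 18·t and substitute into x ≡ 1 (mod 6): 18·t ≡ 1 − 7 = -6 (mod 6).
    Divide the congruence (and modulus) by g = 6: 3·t ≡ -1 (mod 1).
    Modulo 1 every t works; take t = 0.
    Then x = 7 + 18·0 = 7, valid modulo lcm(18, 6) = 18: x ≡ 7 (mod 18).
  Combine with x ≡ 4 (mod 21): gcd(18, 21) = 3; 4 - 7 = -3, which IS divisible by 3, so compatible.
    Write x = 7 + 18·t and substitute into x ≡ 4 (mod 21): 18·t ≡ 4 − 7 = -3 (mod 21).
    Divide the congruence (and modulus) by g = 3: 6·t ≡ -1 (mod 7).
    Reduce coefficients mod 7: 6·t ≡ 6 (mod 7).
    The inverse of 6 mod 7 is 6 (since 6·6 = 36 = 5·7 + 1), so t ≡ 6·6 = 36 ≡ 1 (mod 7).
    Then x = 7 + 18·1 = 25, valid modulo lcm(18, 21) = 126: x ≡ 25 (mod 126).
Verify: 25 mod 18 = 7, 25 mod 6 = 1, 25 mod 21 = 4.

x ≡ 25 (mod 126).


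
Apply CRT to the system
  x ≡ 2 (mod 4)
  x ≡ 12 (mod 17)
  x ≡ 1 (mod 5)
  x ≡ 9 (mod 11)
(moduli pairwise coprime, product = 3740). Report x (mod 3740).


Product of moduli M = 4 · 17 · 5 · 11 = 3740.
Merge one congruence at a time:
  Start: x ≡ 2 (mod 4).
  Combine with x ≡ 12 (mod 17); new modulus lcm = 68.
    Write x = 2 + 4·t and substitute into x ≡ 12 (mod 17): 4·t ≡ 12 − 2 = 10 (mod 17).
    The inverse of 4 mod 17 is 13 (since 4·13 = 52 = 3·17 + 1), so t ≡ 13·10 = 130 ≡ 11 (mod 17).
    Then x = 2 + 4·11 = 46, valid modulo lcm(4, 17) = 68: x ≡ 46 (mod 68).
  Combine with x ≡ 1 (mod 5); new modulus lcm = 340.
    Write x = 46 + 68·t and substitute into x ≡ 1 (mod 5): 68·t ≡ 1 − 46 = -45 (mod 5).
    Reduce coefficients mod 5: 3·t ≡ 0 (mod 5).
    The inverse of 3 mod 5 is 2 (since 3·2 = 6 = 1·5 + 1), so t ≡ 2·0 = 0 ≡ 0 (mod 5).
    Then x = 46 + 68·0 = 46, valid modulo lcm(68, 5) = 340: x ≡ 46 (mod 340).
  Combine with x ≡ 9 (mod 11); new modulus lcm = 3740.
    Write x = 46 + 340·t and substitute into x ≡ 9 (mod 11): 340·t ≡ 9 − 46 = -37 (mod 11).
    Reduce coefficients mod 11: 10·t ≡ 7 (mod 11).
    The inverse of 10 mod 11 is 10 (since 10·10 = 100 = 9·11 + 1), so t ≡ 10·7 = 70 ≡ 4 (mod 11).
    Then x = 46 + 340·4 = 1406, valid modulo lcm(340, 11) = 3740: x ≡ 1406 (mod 3740).
Verify against each original: 1406 mod 4 = 2, 1406 mod 17 = 12, 1406 mod 5 = 1, 1406 mod 11 = 9.

x ≡ 1406 (mod 3740).


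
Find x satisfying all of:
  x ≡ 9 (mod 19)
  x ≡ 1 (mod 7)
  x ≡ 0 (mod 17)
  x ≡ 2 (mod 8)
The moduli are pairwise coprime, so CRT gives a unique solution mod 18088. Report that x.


Product of moduli M = 19 · 7 · 17 · 8 = 18088.
Merge one congruence at a time:
  Start: x ≡ 9 (mod 19).
  Combine with x ≡ 1 (mod 7); new modulus lcm = 133.
    Write x = 9 + 19·t and substitute into x ≡ 1 (mod 7): 19·t ≡ 1 − 9 = -8 (mod 7).
    Reduce coefficients mod 7: 5·t ≡ 6 (mod 7).
    The inverse of 5 mod 7 is 3 (since 5·3 = 15 = 2·7 + 1), so t ≡ 3·6 = 18 ≡ 4 (mod 7).
    Then x = 9 + 19·4 = 85, valid modulo lcm(19, 7) = 133: x ≡ 85 (mod 133).
  Combine with x ≡ 0 (mod 17); new modulus lcm = 2261.
    Write x = 85 + 133·t and substitute into x ≡ 0 (mod 17): 133·t ≡ 0 − 85 = -85 (mod 17).
    Reduce coefficients mod 17: 14·t ≡ 0 (mod 17).
    The inverse of 14 mod 17 is 11 (since 14·11 = 154 = 9·17 + 1), so t ≡ 11·0 = 0 ≡ 0 (mod 17).
    Then x = 85 + 133·0 = 85, valid modulo lcm(133, 17) = 2261: x ≡ 85 (mod 2261).
  Combine with x ≡ 2 (mod 8); new modulus lcm = 18088.
    Write x = 85 + 2261·t and substitute into x ≡ 2 (mod 8): 2261·t ≡ 2 − 85 = -83 (mod 8).
    Reduce coefficients mod 8: 5·t ≡ 5 (mod 8).
    The inverse of 5 mod 8 is 5 (since 5·5 = 25 = 3·8 + 1), so t ≡ 5·5 = 25 ≡ 1 (mod 8).
    Then x = 85 + 2261·1 = 2346, valid modulo lcm(2261, 8) = 18088: x ≡ 2346 (mod 18088).
Verify against each original: 2346 mod 19 = 9, 2346 mod 7 = 1, 2346 mod 17 = 0, 2346 mod 8 = 2.

x ≡ 2346 (mod 18088).


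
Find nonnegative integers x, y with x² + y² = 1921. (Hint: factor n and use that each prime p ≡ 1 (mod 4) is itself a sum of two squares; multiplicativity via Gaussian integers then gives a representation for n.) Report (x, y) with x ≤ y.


Step 1: Factor n = 1921 = 17 · 113.
Step 2: Check the mod-4 condition on each prime factor: 17 ≡ 1 (mod 4), exponent 1; 113 ≡ 1 (mod 4), exponent 1.
All primes ≡ 3 (mod 4) appear to even exponent (or don't appear), so by the two-squares theorem n IS expressible as a sum of two squares.
Step 3: Build a representation. Here n = 17 · 113 is a product of primes ≡ 1 (mod 4). Each prime p ≡ 1 (mod 4) is itself a sum of two squares; find a² by testing p − a² for a perfect square:
  17: 17 − 1² = 16 = 4² ⇒ 17 = 1² + 4².
  113: 113 − 1² = 112, 113 − 2² = 109, 113 − 3² = 104, 113 − 4² = 97, 113 − 5² = 88, 113 − 6² = 77, 113 − 7² = 64 = 8² ⇒ 113 = 7² + 8².
  Combine using the Brahmagupta–Fibonacci identity (a² + b²)(c² + d²) = (ac − bd)² + (ad + bc)² = (ac + bd)² + (ad − bc)²:
  17 · 113 = 1921: from (1² + 4²)(7² + 8²), take (1·7 − 4·8, 1·8 + 4·7) = (7 − 32, 8 + 28) = (-25, 36); dropping signs (only squares matter) gives (25, 36); check 25² + 36² = 625 + 1296 = 1921 ✓.
Step 4: Order so x ≤ y and verify: 25² + 36² = 625 + 1296 = 1921 = n. ✓

n = 1921 = 25² + 36² (one valid representation with x ≤ y).
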